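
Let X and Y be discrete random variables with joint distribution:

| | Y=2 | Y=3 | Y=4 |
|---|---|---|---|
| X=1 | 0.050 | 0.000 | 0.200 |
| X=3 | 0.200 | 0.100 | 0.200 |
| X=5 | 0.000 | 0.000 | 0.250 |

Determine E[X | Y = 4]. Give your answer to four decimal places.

3.1538

P(Y = 4) = 0.650.
Σ X·P over the event = 1·(0.200) + 3·(0.200) + 5·(0.250) = 2.050.
E[X | Y = 4] = (2.050) / (0.650) = 3.1538.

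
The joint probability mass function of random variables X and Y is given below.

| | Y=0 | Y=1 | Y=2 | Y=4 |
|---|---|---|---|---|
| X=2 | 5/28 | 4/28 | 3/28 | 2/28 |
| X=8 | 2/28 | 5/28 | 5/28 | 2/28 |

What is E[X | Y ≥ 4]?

5

P(Y ≥ 4) = 1/7.
Σ X·P over the event = 2·(2/28) + 8·(2/28) = 5/7.
E[X | Y ≥ 4] = (5/7) / (1/7) = 5.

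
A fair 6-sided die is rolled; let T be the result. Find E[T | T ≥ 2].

Given T ≥ 2, T is equally likely to be any of {2, 3, 4, 5, 6}.
E[T | T ≥ 2] = (2 + 3 + 4 + 5 + 6) / 5 = 4.

4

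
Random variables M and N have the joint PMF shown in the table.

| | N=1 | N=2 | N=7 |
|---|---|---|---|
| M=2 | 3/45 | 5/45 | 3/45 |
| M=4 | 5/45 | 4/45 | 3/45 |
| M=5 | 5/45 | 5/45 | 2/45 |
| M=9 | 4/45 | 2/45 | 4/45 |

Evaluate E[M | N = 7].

16/3

P(N = 7) = 4/15.
Σ M·P over the event = 2·(3/45) + 4·(3/45) + 5·(2/45) + 9·(4/45) = 64/45.
E[M | N = 7] = (64/45) / (4/15) = 16/3.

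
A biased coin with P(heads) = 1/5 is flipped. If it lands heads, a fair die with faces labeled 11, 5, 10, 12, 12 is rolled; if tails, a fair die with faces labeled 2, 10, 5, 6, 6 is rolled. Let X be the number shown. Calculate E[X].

166/25

E[X | heads] = (11+5+10+12+12)/5 = 10.
E[X | tails] = (2+10+5+6+6)/5 = 29/5.
By the law of total expectation,
E[X] = (1/5)·(10) + (4/5)·(29/5) = 166/25.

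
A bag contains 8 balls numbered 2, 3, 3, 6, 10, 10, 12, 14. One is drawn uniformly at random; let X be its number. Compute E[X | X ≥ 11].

13

P(X ≥ 11) = 1/4.
Σ over the event: 12·1/8 + 14·1/8 = 13/4.
E[X | X ≥ 11] = (13/4) / (1/4) = 13.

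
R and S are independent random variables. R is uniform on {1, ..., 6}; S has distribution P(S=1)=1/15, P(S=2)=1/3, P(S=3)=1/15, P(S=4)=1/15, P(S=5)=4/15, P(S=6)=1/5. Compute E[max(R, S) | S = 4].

9/2

P(S = 4) = 1/15.
Summing max(R,S)·P(x,y) over outcomes with S = 4 gives 3/10.
E[max(R, S) | S = 4] = (3/10) / (1/15) = 9/2.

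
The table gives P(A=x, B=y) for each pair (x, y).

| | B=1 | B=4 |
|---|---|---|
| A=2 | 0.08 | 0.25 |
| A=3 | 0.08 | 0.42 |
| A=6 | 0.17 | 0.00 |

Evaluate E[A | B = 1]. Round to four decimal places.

4.3030

P(B = 1) = 0.33.
Σ A·P over the event = 2·(0.08) + 3·(0.08) + 6·(0.17) = 1.42.
E[A | B = 1] = (1.42) / (0.33) = 4.3030.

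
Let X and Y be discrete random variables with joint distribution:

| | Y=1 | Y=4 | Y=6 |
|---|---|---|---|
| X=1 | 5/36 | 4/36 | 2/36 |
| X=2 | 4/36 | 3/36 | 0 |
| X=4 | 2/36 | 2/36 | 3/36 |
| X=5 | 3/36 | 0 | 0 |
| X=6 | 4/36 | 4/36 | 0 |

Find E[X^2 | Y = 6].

10

P(Y = 6) = 5/36.
Summing X^2·P(X=x,Y=y) over the conditioning event gives 25/18.
E[X^2 | Y = 6] = (25/18) / (5/36) = 10.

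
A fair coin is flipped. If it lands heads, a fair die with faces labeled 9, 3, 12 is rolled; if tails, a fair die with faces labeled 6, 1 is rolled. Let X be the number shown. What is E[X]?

23/4

E[X | heads] = (9+3+12)/3 = 8.
E[X | tails] = (6+1)/2 = 7/2.
E[X] = (1/2)·(8) + (1/2)·(7/2) = 23/4.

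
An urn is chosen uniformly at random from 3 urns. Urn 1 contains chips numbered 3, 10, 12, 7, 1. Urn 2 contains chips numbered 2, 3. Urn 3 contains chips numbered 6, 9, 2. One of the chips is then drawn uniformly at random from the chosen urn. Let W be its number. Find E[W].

443/90

E[W | urn 1] = (3+10+12+7+1)/5 = 33/5.
E[W | urn 2] = (2+3)/2 = 5/2.
E[W | urn 3] = (6+9+2)/3 = 17/3.
By the law of total expectation,
E[W] = (1/3)·(33/5) + (1/3)·(5/2) + (1/3)·(17/3) = 443/90.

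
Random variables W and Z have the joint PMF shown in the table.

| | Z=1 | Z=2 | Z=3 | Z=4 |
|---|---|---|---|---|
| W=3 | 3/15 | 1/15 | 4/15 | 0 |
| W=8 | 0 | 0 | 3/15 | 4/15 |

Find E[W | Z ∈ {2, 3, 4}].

71/12

P(Z ∈ {2, 3, 4}) = 4/5.
Σ W·P over the event = 3·(1/15) + 3·(4/15) + 8·(3/15) + 8·(4/15) = 71/15.
E[W | Z ∈ {2, 3, 4}] = (71/15) / (4/5) = 71/12.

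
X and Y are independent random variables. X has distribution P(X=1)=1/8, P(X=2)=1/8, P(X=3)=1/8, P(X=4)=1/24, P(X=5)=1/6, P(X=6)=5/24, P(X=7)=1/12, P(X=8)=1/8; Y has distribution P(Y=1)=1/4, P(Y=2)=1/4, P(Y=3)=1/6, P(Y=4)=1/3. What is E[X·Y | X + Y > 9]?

1460/59

P(X + Y > 9) = 59/288.
Summing XY·P(x,y) over outcomes with X + Y > 9 gives 365/72.
E[X·Y | X + Y > 9] = (365/72) / (59/288) = 1460/59.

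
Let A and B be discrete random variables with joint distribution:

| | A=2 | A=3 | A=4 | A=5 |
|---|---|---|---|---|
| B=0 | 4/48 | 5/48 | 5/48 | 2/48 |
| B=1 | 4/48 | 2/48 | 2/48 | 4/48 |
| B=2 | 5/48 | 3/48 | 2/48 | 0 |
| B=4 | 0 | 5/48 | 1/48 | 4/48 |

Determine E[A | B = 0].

P(B = 0) = 1/3.
Summing A·P(A=x,B=y) over the conditioning event gives 53/48.
E[A | B = 0] = (53/48) / (1/3) = 53/16.

53/16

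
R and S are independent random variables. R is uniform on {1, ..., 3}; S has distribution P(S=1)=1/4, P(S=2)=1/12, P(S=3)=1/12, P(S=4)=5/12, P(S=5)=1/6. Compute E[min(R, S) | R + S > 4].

P(R + S > 4) = 2/3.
Summing min(R,S)·P(x,y) over outcomes with R + S > 4 gives 49/36.
E[min(R, S) | R + S > 4] = (49/36) / (2/3) = 49/24.

49/24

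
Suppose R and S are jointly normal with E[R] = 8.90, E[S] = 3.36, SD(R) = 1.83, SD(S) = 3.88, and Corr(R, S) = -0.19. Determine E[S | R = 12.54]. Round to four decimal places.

E[S | R=x] = μ_S + ρ(σ_S/σ_R)(x − μ_R) for jointly normal variables.
E[S | R=12.54] = 3.36 + (-0.19)·(3.88/1.83)·(12.54 − (8.90)) = 3.36 + (-0.40284)·(3.64) = 1.8937.

1.8937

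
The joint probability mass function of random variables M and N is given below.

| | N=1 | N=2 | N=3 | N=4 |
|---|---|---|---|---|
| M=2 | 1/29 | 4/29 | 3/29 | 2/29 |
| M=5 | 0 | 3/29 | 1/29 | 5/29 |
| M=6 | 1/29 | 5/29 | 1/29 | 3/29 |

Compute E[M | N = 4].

P(N = 4) = 10/29.
Σ M·P over the event = 2·(2/29) + 5·(5/29) + 6·(3/29) = 47/29.
E[M | N = 4] = (47/29) / (10/29) = 47/10.

47/10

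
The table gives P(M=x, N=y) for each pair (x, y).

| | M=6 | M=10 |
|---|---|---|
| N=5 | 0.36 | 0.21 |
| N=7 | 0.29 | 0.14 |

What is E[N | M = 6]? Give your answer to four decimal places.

5.8923

P(M = 6) = 0.65.
Σ N·P over the event = 5·(0.36) + 7·(0.29) = 3.83.
E[N | M = 6] = (3.83) / (0.65) = 5.8923.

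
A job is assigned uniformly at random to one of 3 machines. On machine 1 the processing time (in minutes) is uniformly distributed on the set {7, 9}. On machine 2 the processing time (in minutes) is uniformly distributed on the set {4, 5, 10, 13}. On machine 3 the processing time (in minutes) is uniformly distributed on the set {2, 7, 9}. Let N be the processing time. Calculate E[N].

E[N | machine 1] = (7+9)/2 = 8.
E[N | machine 2] = (4+5+10+13)/4 = 8.
E[N | machine 3] = (2+7+9)/3 = 6.
E[N] = (1/3)·(8) + (1/3)·(8) + (1/3)·(6) = 22/3.

22/3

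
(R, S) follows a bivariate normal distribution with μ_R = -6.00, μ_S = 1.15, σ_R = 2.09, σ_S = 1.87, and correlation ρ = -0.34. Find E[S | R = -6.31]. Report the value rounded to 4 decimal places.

E[S | R=x] = μ_S + ρ(σ_S/σ_R)(x − μ_R) for jointly normal variables.
E[S | R=-6.31] = 1.15 + (-0.34)·(1.87/2.09)·(-6.31 − (-6.00)) = 1.15 + (-0.30421)·(-0.31) = 1.2443.

1.2443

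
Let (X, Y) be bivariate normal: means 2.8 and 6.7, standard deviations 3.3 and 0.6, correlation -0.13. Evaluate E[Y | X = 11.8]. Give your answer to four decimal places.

The regression of Y on X has slope ρ·σ_Y/σ_X and passes through (μ_X, μ_Y).
E[Y | X=11.8] = 6.7 + (-0.13)·(0.6/3.3)·(11.8 − (2.8)) = 6.7 + (-0.023636)·(9) = 6.4873.

6.4873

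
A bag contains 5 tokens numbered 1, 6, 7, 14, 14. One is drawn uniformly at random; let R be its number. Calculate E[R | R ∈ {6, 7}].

13/2

P(R ∈ {6, 7}) = 2/5.
Σ over the event: 6·1/5 + 7·1/5 = 13/5.
E[R | R ∈ {6, 7}] = (13/5) / (2/5) = 13/2.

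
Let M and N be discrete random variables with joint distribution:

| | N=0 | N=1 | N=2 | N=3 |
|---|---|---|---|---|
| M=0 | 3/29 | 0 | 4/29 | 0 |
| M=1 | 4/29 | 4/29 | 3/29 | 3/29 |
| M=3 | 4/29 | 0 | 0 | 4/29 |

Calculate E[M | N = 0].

16/11

P(N = 0) = 11/29.
Σ M·P over the event = 0·(3/29) + 1·(4/29) + 3·(4/29) = 16/29.
E[M | N = 0] = (16/29) / (11/29) = 16/11.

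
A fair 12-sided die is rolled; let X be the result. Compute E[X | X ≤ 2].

Given X ≤ 2, X is equally likely to be any of {1, 2}.
E[X | X ≤ 2] = (1 + 2) / 2 = 3/2.

3/2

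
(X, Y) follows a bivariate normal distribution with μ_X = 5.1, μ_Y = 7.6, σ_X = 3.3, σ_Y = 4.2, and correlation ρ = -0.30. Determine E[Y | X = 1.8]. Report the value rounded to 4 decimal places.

E[Y | X=x] = μ_Y + ρ(σ_Y/σ_X)(x − μ_X) for jointly normal variables.
E[Y | X=1.8] = 7.6 + (-0.30)·(4.2/3.3)·(1.8 − (5.1)) = 7.6 + (-0.38182)·(-3.3) = 8.8600.

8.8600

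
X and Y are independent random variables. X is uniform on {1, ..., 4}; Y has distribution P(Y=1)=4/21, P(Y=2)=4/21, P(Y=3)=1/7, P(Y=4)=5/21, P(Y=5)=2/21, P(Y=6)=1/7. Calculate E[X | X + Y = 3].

3/2

P(X + Y = 3) = 2/21.
Summing X·P(x,y) over outcomes with X + Y = 3 gives 1/7.
E[X | X + Y = 3] = (1/7) / (2/21) = 3/2.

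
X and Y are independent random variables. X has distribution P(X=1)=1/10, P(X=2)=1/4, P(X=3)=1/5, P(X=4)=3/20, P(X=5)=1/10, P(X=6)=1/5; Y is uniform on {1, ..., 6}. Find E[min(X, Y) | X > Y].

P(X > Y) = 5/12.
Summing min(X,Y)·P(x,y) over outcomes with X > Y gives 23/24.
E[min(X, Y) | X > Y] = (23/24) / (5/12) = 23/10.

23/10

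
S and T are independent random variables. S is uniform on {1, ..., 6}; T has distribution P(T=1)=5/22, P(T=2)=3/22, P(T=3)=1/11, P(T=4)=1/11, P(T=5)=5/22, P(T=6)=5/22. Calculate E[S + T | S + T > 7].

276/29

P(S + T > 7) = 29/66.
Summing (S+T)·P(x,y) over outcomes with S + T > 7 gives 46/11.
E[S + T | S + T > 7] = (46/11) / (29/66) = 276/29.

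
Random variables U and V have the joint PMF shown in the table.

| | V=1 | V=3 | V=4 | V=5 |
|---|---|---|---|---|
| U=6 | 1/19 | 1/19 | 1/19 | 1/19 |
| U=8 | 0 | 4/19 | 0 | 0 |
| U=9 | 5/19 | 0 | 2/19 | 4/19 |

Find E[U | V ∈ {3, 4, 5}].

P(V ∈ {3, 4, 5}) = 13/19.
Σ U·P over the event = 6·(1/19) + 6·(1/19) + 6·(1/19) + 8·(4/19) + 9·(2/19) + 9·(4/19) = 104/19.
E[U | V ∈ {3, 4, 5}] = (104/19) / (13/19) = 8.

8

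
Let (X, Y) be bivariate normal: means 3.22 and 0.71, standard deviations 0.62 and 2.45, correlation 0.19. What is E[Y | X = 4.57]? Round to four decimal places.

For a bivariate normal, E[Y | X=x] = μ_Y + ρ·(σ_Y/σ_X)·(x − μ_X).
E[Y | X=4.57] = 0.71 + (0.19)·(2.45/0.62)·(4.57 − (3.22)) = 0.71 + (0.75081)·(1.35) = 1.7236.

1.7236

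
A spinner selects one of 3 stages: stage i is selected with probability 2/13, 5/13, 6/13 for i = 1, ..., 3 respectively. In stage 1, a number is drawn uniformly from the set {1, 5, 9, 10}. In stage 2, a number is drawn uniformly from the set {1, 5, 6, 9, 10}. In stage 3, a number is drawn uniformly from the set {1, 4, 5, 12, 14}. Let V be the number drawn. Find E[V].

E[V | stage 1] = (1+5+9+10)/4 = 25/4.
E[V | stage 2] = (1+5+6+9+10)/5 = 31/5.
E[V | stage 3] = (1+4+5+12+14)/5 = 36/5.
E[V] = (2/13)·(25/4) + (5/13)·(31/5) + (6/13)·(36/5) = 867/130.

867/130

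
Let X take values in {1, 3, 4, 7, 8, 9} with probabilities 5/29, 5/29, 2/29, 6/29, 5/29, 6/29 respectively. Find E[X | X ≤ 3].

2

P(X ≤ 3) = 10/29.
Σ over the event: 1·5/29 + 3·5/29 = 20/29.
E[X | X ≤ 3] = (20/29) / (10/29) = 2.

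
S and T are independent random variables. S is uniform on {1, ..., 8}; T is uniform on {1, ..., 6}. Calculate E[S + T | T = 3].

15/2

Outcomes with T = 3: (1,3), (2,3), (3,3), (4,3), (5,3), (6,3), (7,3), (8,3), each with probability 1/48.
E[S + T | T = 3] = (4 + 5 + 6 + 7 + 8 + 9 + 10 + 11) / 8 = 15/2.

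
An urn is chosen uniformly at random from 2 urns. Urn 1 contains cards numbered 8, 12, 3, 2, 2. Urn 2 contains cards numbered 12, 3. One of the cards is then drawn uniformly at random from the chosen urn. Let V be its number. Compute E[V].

E[V | urn 1] = (8+12+3+2+2)/5 = 27/5.
E[V | urn 2] = (12+3)/2 = 15/2.
By the law of total expectation,
E[V] = (1/2)·(27/5) + (1/2)·(15/2) = 129/20.

129/20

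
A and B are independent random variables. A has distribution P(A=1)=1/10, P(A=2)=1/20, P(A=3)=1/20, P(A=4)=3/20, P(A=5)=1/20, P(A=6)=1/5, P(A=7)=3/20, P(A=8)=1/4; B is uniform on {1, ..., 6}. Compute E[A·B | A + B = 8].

159/13

P(A + B = 8) = 13/120.
Summing AB·P(x,y) over outcomes with A + B = 8 gives 53/40.
E[A·B | A + B = 8] = (53/40) / (13/120) = 159/13.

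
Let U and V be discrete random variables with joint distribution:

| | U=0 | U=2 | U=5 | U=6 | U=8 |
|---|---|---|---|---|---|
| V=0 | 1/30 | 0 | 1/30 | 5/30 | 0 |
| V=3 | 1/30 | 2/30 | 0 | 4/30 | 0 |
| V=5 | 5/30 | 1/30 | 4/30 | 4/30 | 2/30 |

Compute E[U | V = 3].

P(V = 3) = 7/30.
Σ U·P over the event = 0·(1/30) + 2·(2/30) + 6·(4/30) = 14/15.
E[U | V = 3] = (14/15) / (7/30) = 4.

4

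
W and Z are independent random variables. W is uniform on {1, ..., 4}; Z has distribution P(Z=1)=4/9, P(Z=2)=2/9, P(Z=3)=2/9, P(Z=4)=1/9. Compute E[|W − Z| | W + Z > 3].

20/13

P(W + Z > 3) = 13/18.
Summing |W−Z|·P(x,y) over outcomes with W + Z > 3 gives 10/9.
E[|W − Z| | W + Z > 3] = (10/9) / (13/18) = 20/13.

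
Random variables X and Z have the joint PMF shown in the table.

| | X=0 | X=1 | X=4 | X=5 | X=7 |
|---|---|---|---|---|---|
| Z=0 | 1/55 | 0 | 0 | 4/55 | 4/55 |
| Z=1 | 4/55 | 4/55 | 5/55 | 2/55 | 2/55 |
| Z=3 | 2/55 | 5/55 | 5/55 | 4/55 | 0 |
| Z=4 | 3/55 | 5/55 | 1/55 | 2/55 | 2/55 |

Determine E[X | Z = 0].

P(Z = 0) = 9/55.
Summing X·P(X=x,Z=y) over the conditioning event gives 48/55.
E[X | Z = 0] = (48/55) / (9/55) = 16/3.

16/3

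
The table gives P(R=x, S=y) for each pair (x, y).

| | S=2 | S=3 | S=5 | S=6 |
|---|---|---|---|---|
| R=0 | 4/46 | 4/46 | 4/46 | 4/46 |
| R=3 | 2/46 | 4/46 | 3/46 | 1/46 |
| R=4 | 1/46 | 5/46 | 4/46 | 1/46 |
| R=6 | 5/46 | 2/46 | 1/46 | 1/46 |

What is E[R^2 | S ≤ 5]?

529/39

P(S ≤ 5) = 39/46.
Summing R^2·P(R=x,S=y) over the conditioning event gives 23/2.
E[R^2 | S ≤ 5] = (23/2) / (39/46) = 529/39.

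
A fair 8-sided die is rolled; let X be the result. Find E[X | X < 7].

Given X < 7, X is equally likely to be any of {1, 2, 3, 4, 5, 6}.
E[X | X < 7] = (1 + 2 + 3 + 4 + 5 + 6) / 6 = 7/2.

7/2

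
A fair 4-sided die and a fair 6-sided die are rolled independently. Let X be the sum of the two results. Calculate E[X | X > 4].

62/9

P(X > 4) = 3/4.
Σ over the event: 5·1/6 + 6·1/6 + 7·1/6 + 8·1/8 + 9·1/12 + 10·1/24 = 31/6.
E[X | X > 4] = (31/6) / (3/4) = 62/9.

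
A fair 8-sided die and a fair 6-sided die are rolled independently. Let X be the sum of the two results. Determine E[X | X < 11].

132/19

P(X < 11) = 19/24.
E[X | X < 11] = (11/2) / (19/24) = 132/19.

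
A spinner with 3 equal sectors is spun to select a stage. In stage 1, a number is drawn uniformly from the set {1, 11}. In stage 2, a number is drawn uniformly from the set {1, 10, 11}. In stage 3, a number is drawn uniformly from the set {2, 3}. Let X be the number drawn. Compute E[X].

E[X | stage 1] = (1+11)/2 = 6.
E[X | stage 2] = (1+10+11)/3 = 22/3.
E[X | stage 3] = (2+3)/2 = 5/2.
E[X] = (1/3)·(6) + (1/3)·(22/3) + (1/3)·(5/2) = 95/18.

95/18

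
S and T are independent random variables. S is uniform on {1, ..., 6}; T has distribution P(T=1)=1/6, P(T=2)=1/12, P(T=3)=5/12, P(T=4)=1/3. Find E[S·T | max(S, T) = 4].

P(max(S, T) = 4) = 1/3.
Summing ST·P(x,y) over outcomes with max(S, T) = 4 gives 59/18.
E[S·T | max(S, T) = 4] = (59/18) / (1/3) = 59/6.

59/6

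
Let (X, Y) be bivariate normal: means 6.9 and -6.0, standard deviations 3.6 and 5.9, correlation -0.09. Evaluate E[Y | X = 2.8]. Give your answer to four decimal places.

-5.3953

The regression of Y on X has slope ρ·σ_Y/σ_X and passes through (μ_X, μ_Y).
E[Y | X=2.8] = -6.0 + (-0.09)·(5.9/3.6)·(2.8 − (6.9)) = -6.0 + (-0.1475)·(-4.1) = -5.3953.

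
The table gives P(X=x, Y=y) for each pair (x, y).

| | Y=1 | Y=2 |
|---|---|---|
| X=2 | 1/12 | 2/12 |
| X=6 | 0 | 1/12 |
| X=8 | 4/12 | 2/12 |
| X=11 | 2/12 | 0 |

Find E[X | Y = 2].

26/5

P(Y = 2) = 5/12.
Σ X·P over the event = 2·(2/12) + 6·(1/12) + 8·(2/12) = 13/6.
E[X | Y = 2] = (13/6) / (5/12) = 26/5.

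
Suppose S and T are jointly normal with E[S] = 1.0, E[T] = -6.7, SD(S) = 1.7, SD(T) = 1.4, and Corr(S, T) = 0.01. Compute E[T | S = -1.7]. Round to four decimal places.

-6.7222

For a bivariate normal, E[T | S=x] = μ_T + ρ·(σ_T/σ_S)·(x − μ_S).
E[T | S=-1.7] = -6.7 + (0.01)·(1.4/1.7)·(-1.7 − (1.0)) = -6.7 + (0.0082353)·(-2.7) = -6.7222.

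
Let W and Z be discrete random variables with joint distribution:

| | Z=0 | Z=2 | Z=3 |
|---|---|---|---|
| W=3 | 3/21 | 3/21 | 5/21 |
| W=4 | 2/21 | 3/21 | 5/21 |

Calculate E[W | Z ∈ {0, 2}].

P(Z ∈ {0, 2}) = 11/21.
Summing W·P(W=x,Z=y) over the conditioning event gives 38/21.
E[W | Z ∈ {0, 2}] = (38/21) / (11/21) = 38/11.

38/11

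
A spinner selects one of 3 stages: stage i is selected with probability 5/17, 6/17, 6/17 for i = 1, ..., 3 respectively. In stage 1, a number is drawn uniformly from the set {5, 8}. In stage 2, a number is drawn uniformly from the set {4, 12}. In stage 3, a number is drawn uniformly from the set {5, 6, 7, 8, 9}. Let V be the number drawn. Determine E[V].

E[V | stage 1] = (5+8)/2 = 13/2.
E[V | stage 2] = (4+12)/2 = 8.
E[V | stage 3] = (5+6+7+8+9)/5 = 7.
By the law of total expectation,
E[V] = (5/17)·(13/2) + (6/17)·(8) + (6/17)·(7) = 245/34.

245/34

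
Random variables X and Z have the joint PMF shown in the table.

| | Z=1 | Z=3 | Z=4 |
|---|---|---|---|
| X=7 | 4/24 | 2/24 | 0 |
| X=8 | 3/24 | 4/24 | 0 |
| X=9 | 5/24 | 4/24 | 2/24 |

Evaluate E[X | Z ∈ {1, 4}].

115/14

P(Z ∈ {1, 4}) = 7/12.
Σ X·P over the event = 7·(4/24) + 8·(3/24) + 9·(5/24) + 9·(2/24) = 115/24.
E[X | Z ∈ {1, 4}] = (115/24) / (7/12) = 115/14.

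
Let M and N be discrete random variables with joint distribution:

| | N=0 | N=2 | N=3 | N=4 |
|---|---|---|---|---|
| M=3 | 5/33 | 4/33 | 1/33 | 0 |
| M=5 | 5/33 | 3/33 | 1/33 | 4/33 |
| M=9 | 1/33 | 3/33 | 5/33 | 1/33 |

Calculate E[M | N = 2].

27/5

P(N = 2) = 10/33.
Σ M·P over the event = 3·(4/33) + 5·(3/33) + 9·(3/33) = 18/11.
E[M | N = 2] = (18/11) / (10/33) = 27/5.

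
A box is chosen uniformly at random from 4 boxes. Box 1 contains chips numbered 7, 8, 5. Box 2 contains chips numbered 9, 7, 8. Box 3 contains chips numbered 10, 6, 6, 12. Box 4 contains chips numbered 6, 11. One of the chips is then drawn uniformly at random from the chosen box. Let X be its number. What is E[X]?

95/12

E[X | box 1] = (7+8+5)/3 = 20/3.
E[X | box 2] = (9+7+8)/3 = 8.
E[X | box 3] = (10+6+6+12)/4 = 17/2.
E[X | box 4] = (6+11)/2 = 17/2.
E[X] = (1/4)·(20/3) + (1/4)·(8) + (1/4)·(17/2) + (1/4)·(17/2) = 95/12.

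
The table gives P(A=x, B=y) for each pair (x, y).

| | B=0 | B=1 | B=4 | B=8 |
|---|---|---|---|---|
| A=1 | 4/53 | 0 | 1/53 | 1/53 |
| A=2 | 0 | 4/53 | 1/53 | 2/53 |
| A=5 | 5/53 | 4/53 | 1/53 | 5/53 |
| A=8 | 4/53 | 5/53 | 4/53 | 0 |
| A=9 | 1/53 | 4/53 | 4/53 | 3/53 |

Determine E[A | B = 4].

76/11

P(B = 4) = 11/53.
Σ A·P over the event = 1·(1/53) + 2·(1/53) + 5·(1/53) + 8·(4/53) + 9·(4/53) = 76/53.
E[A | B = 4] = (76/53) / (11/53) = 76/11.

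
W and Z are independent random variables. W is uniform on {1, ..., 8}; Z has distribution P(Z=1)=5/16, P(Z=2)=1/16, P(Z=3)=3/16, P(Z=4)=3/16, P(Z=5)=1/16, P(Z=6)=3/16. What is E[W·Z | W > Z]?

P(W > Z) = 77/128.
Summing WZ·P(x,y) over outcomes with W > Z gives 599/64.
E[W·Z | W > Z] = (599/64) / (77/128) = 1198/77.

1198/77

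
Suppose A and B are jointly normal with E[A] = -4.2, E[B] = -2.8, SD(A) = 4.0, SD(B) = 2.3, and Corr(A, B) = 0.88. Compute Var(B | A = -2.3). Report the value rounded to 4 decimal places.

1.1934

Var(B | A=x) = (1 − ρ²)·σ_B².
Var(B | A=-2.3) = (2.3)²·(1 − (0.88)²) = 5.29·0.2256 = 1.1934.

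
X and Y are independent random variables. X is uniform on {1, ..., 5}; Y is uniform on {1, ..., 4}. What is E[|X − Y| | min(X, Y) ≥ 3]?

5/6

P(min(X, Y) ≥ 3) = 3/10.
Summing |X−Y|·P(x,y) over outcomes with min(X, Y) ≥ 3 gives 1/4.
E[|X − Y| | min(X, Y) ≥ 3] = (1/4) / (3/10) = 5/6.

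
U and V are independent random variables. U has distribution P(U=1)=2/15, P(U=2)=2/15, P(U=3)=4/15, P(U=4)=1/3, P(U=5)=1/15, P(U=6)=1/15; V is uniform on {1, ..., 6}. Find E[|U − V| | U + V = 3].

P(U + V = 3) = 2/45.
Summing |U−V|·P(x,y) over outcomes with U + V = 3 gives 2/45.
E[|U − V| | U + V = 3] = (2/45) / (2/45) = 1.

1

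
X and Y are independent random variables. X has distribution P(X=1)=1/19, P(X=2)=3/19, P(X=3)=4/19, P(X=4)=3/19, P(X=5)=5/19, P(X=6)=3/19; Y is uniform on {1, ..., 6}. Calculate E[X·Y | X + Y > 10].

P(X + Y > 10) = 11/114.
Summing XY·P(x,y) over outcomes with X + Y > 10 gives 58/19.
E[X·Y | X + Y > 10] = (58/19) / (11/114) = 348/11.

348/11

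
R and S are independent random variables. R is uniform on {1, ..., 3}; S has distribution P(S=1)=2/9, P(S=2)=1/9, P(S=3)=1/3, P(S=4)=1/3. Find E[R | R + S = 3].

P(R + S = 3) = 1/9.
Summing R·P(x,y) over outcomes with R + S = 3 gives 5/27.
E[R | R + S = 3] = (5/27) / (1/9) = 5/3.

5/3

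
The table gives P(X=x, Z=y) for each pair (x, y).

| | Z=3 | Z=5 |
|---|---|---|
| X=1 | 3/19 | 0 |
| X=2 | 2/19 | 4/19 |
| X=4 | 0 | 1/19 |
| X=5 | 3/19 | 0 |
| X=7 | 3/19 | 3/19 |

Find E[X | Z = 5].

33/8

P(Z = 5) = 8/19.
Σ X·P over the event = 2·(4/19) + 4·(1/19) + 7·(3/19) = 33/19.
E[X | Z = 5] = (33/19) / (8/19) = 33/8.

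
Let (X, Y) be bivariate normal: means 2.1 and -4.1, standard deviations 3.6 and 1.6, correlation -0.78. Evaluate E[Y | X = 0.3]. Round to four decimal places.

-3.4760

E[Y | X=x] = μ_Y + ρ(σ_Y/σ_X)(x − μ_X) for jointly normal variables.
E[Y | X=0.3] = -4.1 + (-0.78)·(1.6/3.6)·(0.3 − (2.1)) = -4.1 + (-0.34667)·(-1.8) = -3.4760.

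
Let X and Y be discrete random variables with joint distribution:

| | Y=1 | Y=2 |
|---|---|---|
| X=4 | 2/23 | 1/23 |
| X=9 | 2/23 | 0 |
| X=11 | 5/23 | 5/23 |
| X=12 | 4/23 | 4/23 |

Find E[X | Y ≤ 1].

129/13

P(Y ≤ 1) = 13/23.
Σ X·P over the event = 4·(2/23) + 9·(2/23) + 11·(5/23) + 12·(4/23) = 129/23.
E[X | Y ≤ 1] = (129/23) / (13/23) = 129/13.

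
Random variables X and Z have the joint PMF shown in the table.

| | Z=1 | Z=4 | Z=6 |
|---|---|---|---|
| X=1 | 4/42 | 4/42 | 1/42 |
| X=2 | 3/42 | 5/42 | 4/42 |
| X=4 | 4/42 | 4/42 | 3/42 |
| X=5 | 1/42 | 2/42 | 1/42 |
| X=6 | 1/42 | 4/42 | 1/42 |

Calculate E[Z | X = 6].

P(X = 6) = 1/7.
Σ Z·P over the event = 1·(1/42) + 4·(4/42) + 6·(1/42) = 23/42.
E[Z | X = 6] = (23/42) / (1/7) = 23/6.

23/6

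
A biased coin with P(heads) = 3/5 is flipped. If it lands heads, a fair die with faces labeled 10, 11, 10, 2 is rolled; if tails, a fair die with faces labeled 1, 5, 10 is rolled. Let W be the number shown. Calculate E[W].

E[W | heads] = (10+11+10+2)/4 = 33/4.
E[W | tails] = (1+5+10)/3 = 16/3.
E[W] = (3/5)·(33/4) + (2/5)·(16/3) = 85/12.

85/12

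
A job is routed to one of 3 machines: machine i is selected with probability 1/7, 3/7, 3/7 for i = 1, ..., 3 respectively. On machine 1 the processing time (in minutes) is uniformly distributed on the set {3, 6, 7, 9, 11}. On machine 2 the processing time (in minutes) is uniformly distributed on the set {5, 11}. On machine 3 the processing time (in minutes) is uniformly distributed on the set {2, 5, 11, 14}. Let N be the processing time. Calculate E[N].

E[N | machine 1] = (3+6+7+9+11)/5 = 36/5.
E[N | machine 2] = (5+11)/2 = 8.
E[N | machine 3] = (2+5+11+14)/4 = 8.
E[N] = (1/7)·(36/5) + (3/7)·(8) + (3/7)·(8) = 276/35.

276/35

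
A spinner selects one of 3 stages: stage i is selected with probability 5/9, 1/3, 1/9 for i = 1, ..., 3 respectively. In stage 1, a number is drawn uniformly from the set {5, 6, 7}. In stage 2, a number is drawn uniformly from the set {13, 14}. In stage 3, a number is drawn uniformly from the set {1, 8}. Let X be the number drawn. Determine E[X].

25/3

E[X | stage 1] = (5+6+7)/3 = 6.
E[X | stage 2] = (13+14)/2 = 27/2.
E[X | stage 3] = (1+8)/2 = 9/2.
By the law of total expectation,
E[X] = (5/9)·(6) + (1/3)·(27/2) + (1/9)·(9/2) = 25/3.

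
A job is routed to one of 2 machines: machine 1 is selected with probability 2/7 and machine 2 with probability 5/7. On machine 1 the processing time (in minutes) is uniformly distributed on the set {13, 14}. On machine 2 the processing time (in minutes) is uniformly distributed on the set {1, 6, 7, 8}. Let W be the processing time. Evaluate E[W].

E[W | machine 1] = (13+14)/2 = 27/2.
E[W | machine 2] = (1+6+7+8)/4 = 11/2.
By the law of total expectation,
E[W] = (2/7)·(27/2) + (5/7)·(11/2) = 109/14.

109/14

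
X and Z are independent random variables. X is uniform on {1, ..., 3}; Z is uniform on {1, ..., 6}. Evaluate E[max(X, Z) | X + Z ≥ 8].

Outcomes with X + Z ≥ 8: (2,6), (3,5), (3,6), each with probability 1/18.
E[max(X, Z) | X + Z ≥ 8] = (6 + 5 + 6) / 3 = 17/3.

17/3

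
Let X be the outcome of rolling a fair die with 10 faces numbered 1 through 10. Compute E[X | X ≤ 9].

5

Given X ≤ 9, X is equally likely to be any of {1, 2, 3, 4, 5, 6, 7, 8, 9}.
E[X | X ≤ 9] = (1 + 2 + 3 + 4 + 5 + 6 + 7 + 8 + 9) / 9 = 5.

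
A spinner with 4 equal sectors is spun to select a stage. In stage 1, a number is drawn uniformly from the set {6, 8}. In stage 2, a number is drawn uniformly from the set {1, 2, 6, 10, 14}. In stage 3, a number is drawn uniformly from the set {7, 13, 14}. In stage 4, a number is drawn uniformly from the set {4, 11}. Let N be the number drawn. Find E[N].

973/120

E[N | stage 1] = (6+8)/2 = 7.
E[N | stage 2] = (1+2+6+10+14)/5 = 33/5.
E[N | stage 3] = (7+13+14)/3 = 34/3.
E[N | stage 4] = (4+11)/2 = 15/2.
E[N] = (1/4)·(7) + (1/4)·(33/5) + (1/4)·(34/3) + (1/4)·(15/2) = 973/120.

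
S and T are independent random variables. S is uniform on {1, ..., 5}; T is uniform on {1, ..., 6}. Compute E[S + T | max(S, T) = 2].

10/3

Outcomes with max(S, T) = 2: (1,2), (2,1), (2,2), each with probability 1/30.
E[S + T | max(S, T) = 2] = (3 + 3 + 4) / 3 = 10/3.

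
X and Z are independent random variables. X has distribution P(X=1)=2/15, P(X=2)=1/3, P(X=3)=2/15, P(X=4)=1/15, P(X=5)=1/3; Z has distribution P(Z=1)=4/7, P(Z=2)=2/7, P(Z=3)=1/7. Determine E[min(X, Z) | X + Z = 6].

P(X + Z = 6) = 8/35.
Summing min(X,Z)·P(x,y) over outcomes with X + Z = 6 gives 2/7.
E[min(X, Z) | X + Z = 6] = (2/7) / (8/35) = 5/4.

5/4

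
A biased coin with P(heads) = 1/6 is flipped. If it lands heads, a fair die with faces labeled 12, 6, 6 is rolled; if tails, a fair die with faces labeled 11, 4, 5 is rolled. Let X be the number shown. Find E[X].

62/9

E[X | heads] = (12+6+6)/3 = 8.
E[X | tails] = (11+4+5)/3 = 20/3.
By the law of total expectation,
E[X] = (1/6)·(8) + (5/6)·(20/3) = 62/9.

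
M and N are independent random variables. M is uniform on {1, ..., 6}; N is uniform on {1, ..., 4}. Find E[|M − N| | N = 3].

Outcomes with N = 3: (1,3), (2,3), (3,3), (4,3), (5,3), (6,3), each with probability 1/24.
E[|M − N| | N = 3] = (2 + 1 + 0 + 1 + 2 + 3) / 6 = 3/2.

3/2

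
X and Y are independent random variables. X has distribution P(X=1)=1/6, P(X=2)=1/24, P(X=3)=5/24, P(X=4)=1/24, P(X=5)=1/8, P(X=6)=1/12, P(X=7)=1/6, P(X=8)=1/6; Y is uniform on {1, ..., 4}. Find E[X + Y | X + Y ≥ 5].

P(X + Y ≥ 5) = 77/96.
Summing (X+Y)·P(x,y) over outcomes with X + Y ≥ 5 gives 625/96.
E[X + Y | X + Y ≥ 5] = (625/96) / (77/96) = 625/77.

625/77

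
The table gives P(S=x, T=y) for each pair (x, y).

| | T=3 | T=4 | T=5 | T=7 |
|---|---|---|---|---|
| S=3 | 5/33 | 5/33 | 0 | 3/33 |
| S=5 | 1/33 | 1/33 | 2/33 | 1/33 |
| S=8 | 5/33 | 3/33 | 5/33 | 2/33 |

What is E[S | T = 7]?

5

P(T = 7) = 2/11.
Σ S·P over the event = 3·(3/33) + 5·(1/33) + 8·(2/33) = 10/11.
E[S | T = 7] = (10/11) / (2/11) = 5.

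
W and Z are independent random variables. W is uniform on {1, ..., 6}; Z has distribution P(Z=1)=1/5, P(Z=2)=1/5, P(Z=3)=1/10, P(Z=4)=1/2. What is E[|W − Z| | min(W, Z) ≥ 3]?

P(min(W, Z) ≥ 3) = 2/5.
Summing |W−Z|·P(x,y) over outcomes with min(W, Z) ≥ 3 gives 13/30.
E[|W − Z| | min(W, Z) ≥ 3] = (13/30) / (2/5) = 13/12.

13/12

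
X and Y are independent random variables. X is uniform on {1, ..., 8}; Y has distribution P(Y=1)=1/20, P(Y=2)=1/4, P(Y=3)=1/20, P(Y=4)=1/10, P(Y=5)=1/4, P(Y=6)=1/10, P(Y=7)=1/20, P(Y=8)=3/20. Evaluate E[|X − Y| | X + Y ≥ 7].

P(X + Y ≥ 7) = 123/160.
Summing |X−Y|·P(x,y) over outcomes with X + Y ≥ 7 gives 347/160.
E[|X − Y| | X + Y ≥ 7] = (347/160) / (123/160) = 347/123.

347/123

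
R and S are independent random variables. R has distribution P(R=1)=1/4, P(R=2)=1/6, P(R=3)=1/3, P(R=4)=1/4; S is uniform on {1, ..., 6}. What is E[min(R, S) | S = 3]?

P(S = 3) = 1/6.
Summing min(R,S)·P(x,y) over outcomes with S = 3 gives 7/18.
E[min(R, S) | S = 3] = (7/18) / (1/6) = 7/3.

7/3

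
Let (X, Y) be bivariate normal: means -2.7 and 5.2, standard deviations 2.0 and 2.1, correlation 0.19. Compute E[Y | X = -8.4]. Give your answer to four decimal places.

E[Y | X=x] = μ_Y + ρ(σ_Y/σ_X)(x − μ_X) for jointly normal variables.
E[Y | X=-8.4] = 5.2 + (0.19)·(2.1/2.0)·(-8.4 − (-2.7)) = 5.2 + (0.1995)·(-5.7) = 4.0629.

4.0629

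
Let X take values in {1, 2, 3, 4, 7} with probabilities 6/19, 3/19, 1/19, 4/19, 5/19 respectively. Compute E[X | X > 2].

P(X > 2) = 10/19.
Σ over the event: 3·1/19 + 4·4/19 + 7·5/19 = 54/19.
E[X | X > 2] = (54/19) / (10/19) = 27/5.

27/5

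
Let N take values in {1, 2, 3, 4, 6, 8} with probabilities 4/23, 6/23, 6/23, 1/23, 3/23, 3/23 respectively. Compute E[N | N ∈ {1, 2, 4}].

P(N ∈ {1, 2, 4}) = 11/23.
Σ over the event: 1·4/23 + 2·6/23 + 4·1/23 = 20/23.
E[N | N ∈ {1, 2, 4}] = (20/23) / (11/23) = 20/11.

20/11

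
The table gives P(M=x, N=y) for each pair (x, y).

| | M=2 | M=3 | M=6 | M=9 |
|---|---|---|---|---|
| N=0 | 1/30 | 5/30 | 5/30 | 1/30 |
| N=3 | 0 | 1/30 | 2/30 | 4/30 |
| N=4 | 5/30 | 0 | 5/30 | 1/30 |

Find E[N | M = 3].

1/2

P(M = 3) = 1/5.
Σ N·P over the event = 0·(5/30) + 3·(1/30) = 1/10.
E[N | M = 3] = (1/10) / (1/5) = 1/2.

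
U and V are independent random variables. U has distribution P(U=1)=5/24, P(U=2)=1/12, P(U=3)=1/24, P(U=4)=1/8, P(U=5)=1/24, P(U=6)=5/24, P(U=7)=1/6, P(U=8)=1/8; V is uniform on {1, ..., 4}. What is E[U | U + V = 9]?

87/13

P(U + V = 9) = 13/96.
Summing U·P(x,y) over outcomes with U + V = 9 gives 29/32.
E[U | U + V = 9] = (29/32) / (13/96) = 87/13.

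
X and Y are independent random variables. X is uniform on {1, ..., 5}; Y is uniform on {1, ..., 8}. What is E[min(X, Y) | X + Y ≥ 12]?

14/3

Outcomes with X + Y ≥ 12: (4,8), (5,7), (5,8), each with probability 1/40.
E[min(X, Y) | X + Y ≥ 12] = (4 + 5 + 5) / 3 = 14/3.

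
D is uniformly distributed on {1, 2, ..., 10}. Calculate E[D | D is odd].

5

Given D is odd, D is equally likely to be any of {1, 3, 5, 7, 9}.
E[D | D is odd] = (1 + 3 + 5 + 7 + 9) / 5 = 5.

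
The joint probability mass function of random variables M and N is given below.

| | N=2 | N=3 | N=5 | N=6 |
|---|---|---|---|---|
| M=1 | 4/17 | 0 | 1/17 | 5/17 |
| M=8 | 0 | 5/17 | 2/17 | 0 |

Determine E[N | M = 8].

P(M = 8) = 7/17.
Summing N·P(M=x,N=y) over the conditioning event gives 25/17.
E[N | M = 8] = (25/17) / (7/17) = 25/7.

25/7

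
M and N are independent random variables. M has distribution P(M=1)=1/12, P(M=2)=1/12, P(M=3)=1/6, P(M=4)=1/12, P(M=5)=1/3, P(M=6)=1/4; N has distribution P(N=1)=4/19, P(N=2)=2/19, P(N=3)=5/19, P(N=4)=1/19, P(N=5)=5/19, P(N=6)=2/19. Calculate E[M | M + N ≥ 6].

P(M + N ≥ 6) = 63/76.
Summing M·P(x,y) over outcomes with M + N ≥ 6 gives 883/228.
E[M | M + N ≥ 6] = (883/228) / (63/76) = 883/189.

883/189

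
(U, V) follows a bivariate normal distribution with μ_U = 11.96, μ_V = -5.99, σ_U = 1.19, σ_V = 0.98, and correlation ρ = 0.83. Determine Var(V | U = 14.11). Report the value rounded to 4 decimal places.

0.2988

For a bivariate normal, Var(V | U=x) = σ_V²(1 − ρ²).
Var(V | U=14.11) = (0.98)²·(1 − (0.83)²) = 0.9604·0.3111 = 0.2988.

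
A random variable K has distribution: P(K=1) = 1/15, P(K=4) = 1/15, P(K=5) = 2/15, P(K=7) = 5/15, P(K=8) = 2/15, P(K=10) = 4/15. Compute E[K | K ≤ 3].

1

P(K ≤ 3) = 1/15.
Σ over the event: 1·1/15 = 1/15.
E[K | K ≤ 3] = (1/15) / (1/15) = 1.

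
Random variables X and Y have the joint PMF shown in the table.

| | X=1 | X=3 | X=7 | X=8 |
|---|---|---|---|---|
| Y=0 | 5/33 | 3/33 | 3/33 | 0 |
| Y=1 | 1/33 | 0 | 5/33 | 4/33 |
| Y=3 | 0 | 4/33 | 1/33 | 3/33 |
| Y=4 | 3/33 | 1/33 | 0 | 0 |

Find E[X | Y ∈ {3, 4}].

49/12

P(Y ∈ {3, 4}) = 4/11.
Σ X·P over the event = 1·(3/33) + 3·(4/33) + 3·(1/33) + 7·(1/33) + 8·(3/33) = 49/33.
E[X | Y ∈ {3, 4}] = (49/33) / (4/11) = 49/12.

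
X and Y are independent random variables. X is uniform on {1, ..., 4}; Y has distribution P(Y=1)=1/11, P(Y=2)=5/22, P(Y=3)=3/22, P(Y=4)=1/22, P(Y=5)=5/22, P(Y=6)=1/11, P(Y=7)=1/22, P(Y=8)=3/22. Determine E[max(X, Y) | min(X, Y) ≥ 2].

P(min(X, Y) ≥ 2) = 15/22.
Summing max(X,Y)·P(x,y) over outcomes with min(X, Y) ≥ 2 gives 291/88.
E[max(X, Y) | min(X, Y) ≥ 2] = (291/88) / (15/22) = 97/20.

97/20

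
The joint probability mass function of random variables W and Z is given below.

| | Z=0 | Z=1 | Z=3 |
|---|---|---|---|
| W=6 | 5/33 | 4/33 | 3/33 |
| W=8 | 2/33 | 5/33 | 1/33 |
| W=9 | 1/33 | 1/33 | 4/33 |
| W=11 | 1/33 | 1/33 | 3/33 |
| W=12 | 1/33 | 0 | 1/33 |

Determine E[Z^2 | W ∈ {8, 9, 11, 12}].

P(W ∈ {8, 9, 11, 12}) = 7/11.
Summing Z^2·P(W=x,Z=y) over the conditioning event gives 8/3.
E[Z^2 | W ∈ {8, 9, 11, 12}] = (8/3) / (7/11) = 88/21.

88/21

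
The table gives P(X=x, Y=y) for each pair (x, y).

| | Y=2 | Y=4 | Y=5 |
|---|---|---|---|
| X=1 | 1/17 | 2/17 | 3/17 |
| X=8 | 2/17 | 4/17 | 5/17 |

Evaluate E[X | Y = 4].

P(Y = 4) = 6/17.
Σ X·P over the event = 1·(2/17) + 8·(4/17) = 2.
E[X | Y = 4] = (2) / (6/17) = 17/3.

17/3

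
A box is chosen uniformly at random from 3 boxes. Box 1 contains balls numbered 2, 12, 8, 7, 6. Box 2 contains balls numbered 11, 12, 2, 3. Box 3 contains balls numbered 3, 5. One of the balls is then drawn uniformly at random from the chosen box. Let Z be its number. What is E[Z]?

E[Z | box 1] = (2+12+8+7+6)/5 = 7.
E[Z | box 2] = (11+12+2+3)/4 = 7.
E[Z | box 3] = (3+5)/2 = 4.
E[Z] = (1/3)·(7) + (1/3)·(7) + (1/3)·(4) = 6.

6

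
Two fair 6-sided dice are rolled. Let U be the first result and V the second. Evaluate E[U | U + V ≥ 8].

P(U + V ≥ 8) = 5/12.
Summing U·P(x,y) over outcomes with U + V ≥ 8 gives 35/18.
E[U | U + V ≥ 8] = (35/18) / (5/12) = 14/3.

14/3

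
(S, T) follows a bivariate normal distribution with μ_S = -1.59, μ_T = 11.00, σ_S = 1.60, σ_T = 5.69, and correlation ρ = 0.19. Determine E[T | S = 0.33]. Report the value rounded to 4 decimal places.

12.2973

For a bivariate normal, E[T | S=x] = μ_T + ρ·(σ_T/σ_S)·(x − μ_S).
E[T | S=0.33] = 11.00 + (0.19)·(5.69/1.60)·(0.33 − (-1.59)) = 11.00 + (0.67569)·(1.92) = 12.2973.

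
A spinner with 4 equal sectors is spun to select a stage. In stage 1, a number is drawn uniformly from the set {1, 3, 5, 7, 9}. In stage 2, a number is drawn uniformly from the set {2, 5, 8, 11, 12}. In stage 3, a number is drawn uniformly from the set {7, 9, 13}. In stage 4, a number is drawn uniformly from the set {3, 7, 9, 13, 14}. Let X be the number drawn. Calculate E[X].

E[X | stage 1] = (1+3+5+7+9)/5 = 5.
E[X | stage 2] = (2+5+8+11+12)/5 = 38/5.
E[X | stage 3] = (7+9+13)/3 = 29/3.
E[X | stage 4] = (3+7+9+13+14)/5 = 46/5.
By the law of total expectation,
E[X] = (1/4)·(5) + (1/4)·(38/5) + (1/4)·(29/3) + (1/4)·(46/5) = 118/15.

118/15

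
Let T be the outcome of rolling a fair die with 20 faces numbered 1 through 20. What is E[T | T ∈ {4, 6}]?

5

P(T ∈ {4, 6}) = 1/10.
Σ over the event: 4·1/20 + 6·1/20 = 1/2.
E[T | T ∈ {4, 6}] = (1/2) / (1/10) = 5.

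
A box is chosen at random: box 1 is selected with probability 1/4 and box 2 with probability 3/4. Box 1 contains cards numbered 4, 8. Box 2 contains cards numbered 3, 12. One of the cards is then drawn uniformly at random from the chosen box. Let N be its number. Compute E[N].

E[N | box 1] = (4+8)/2 = 6.
E[N | box 2] = (3+12)/2 = 15/2.
E[N] = (1/4)·(6) + (3/4)·(15/2) = 57/8.

57/8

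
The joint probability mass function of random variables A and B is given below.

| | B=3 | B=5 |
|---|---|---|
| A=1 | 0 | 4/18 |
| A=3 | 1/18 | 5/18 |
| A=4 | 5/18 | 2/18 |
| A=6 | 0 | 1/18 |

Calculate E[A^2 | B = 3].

P(B = 3) = 1/3.
Summing A^2·P(A=x,B=y) over the conditioning event gives 89/18.
E[A^2 | B = 3] = (89/18) / (1/3) = 89/6.

89/6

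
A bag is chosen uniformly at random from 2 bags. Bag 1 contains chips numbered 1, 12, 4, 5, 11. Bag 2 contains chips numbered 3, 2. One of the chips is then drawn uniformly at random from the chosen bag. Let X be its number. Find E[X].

E[X | bag 1] = (1+12+4+5+11)/5 = 33/5.
E[X | bag 2] = (3+2)/2 = 5/2.
By the law of total expectation,
E[X] = (1/2)·(33/5) + (1/2)·(5/2) = 91/20.

91/20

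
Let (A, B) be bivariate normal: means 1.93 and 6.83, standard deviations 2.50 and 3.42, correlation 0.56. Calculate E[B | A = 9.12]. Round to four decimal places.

The regression of B on A has slope ρ·σ_B/σ_A and passes through (μ_A, μ_B).
E[B | A=9.12] = 6.83 + (0.56)·(3.42/2.50)·(9.12 − (1.93)) = 6.83 + (0.76608)·(7.19) = 12.3381.

12.3381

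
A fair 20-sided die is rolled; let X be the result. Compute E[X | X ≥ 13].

33/2

Given X ≥ 13, X is equally likely to be any of {13, 14, 15, 16, 17, 18, 19, 20}.
E[X | X ≥ 13] = (13 + 14 + 15 + 16 + 17 + 18 + 19 + 20) / 8 = 33/2.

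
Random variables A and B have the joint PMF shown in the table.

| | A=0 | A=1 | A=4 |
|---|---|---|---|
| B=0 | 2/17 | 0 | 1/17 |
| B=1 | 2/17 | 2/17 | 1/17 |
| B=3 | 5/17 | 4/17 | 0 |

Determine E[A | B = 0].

4/3

P(B = 0) = 3/17.
Summing A·P(A=x,B=y) over the conditioning event gives 4/17.
E[A | B = 0] = (4/17) / (3/17) = 4/3.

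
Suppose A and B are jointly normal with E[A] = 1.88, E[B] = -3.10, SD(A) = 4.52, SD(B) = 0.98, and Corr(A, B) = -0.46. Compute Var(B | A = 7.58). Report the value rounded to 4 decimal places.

0.7572

For a bivariate normal, Var(B | A=x) = σ_B²(1 − ρ²).
Var(B | A=7.58) = (0.98)²·(1 − (-0.46)²) = 0.9604·0.7884 = 0.7572.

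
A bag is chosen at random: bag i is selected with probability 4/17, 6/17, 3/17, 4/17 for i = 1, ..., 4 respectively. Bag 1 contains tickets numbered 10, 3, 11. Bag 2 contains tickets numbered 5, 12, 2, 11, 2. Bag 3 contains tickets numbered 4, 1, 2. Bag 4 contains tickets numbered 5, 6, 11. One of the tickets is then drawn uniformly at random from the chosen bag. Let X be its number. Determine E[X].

E[X | bag 1] = (10+3+11)/3 = 8.
E[X | bag 2] = (5+12+2+11+2)/5 = 32/5.
E[X | bag 3] = (4+1+2)/3 = 7/3.
E[X | bag 4] = (5+6+11)/3 = 22/3.
By the law of total expectation,
E[X] = (4/17)·(8) + (6/17)·(32/5) + (3/17)·(7/3) + (4/17)·(22/3) = 1601/255.

1601/255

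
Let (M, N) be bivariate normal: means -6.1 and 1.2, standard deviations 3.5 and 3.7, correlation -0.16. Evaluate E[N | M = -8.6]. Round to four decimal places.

The regression of N on M has slope ρ·σ_N/σ_M and passes through (μ_M, μ_N).
E[N | M=-8.6] = 1.2 + (-0.16)·(3.7/3.5)·(-8.6 − (-6.1)) = 1.2 + (-0.16914)·(-2.5) = 1.6229.

1.6229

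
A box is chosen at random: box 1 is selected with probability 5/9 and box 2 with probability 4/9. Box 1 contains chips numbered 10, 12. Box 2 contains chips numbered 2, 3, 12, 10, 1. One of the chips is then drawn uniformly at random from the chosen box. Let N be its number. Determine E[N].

43/5

E[N | box 1] = (10+12)/2 = 11.
E[N | box 2] = (2+3+12+10+1)/5 = 28/5.
E[N] = (5/9)·(11) + (4/9)·(28/5) = 43/5.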